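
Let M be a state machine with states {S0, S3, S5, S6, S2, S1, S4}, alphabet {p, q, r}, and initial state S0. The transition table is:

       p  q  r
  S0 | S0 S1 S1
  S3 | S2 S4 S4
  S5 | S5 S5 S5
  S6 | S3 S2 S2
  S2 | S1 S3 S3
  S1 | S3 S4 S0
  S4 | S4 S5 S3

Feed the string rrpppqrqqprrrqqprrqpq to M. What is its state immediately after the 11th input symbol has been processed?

S3

Trace: S0 -r-> S1 -r-> S0 -p-> S0 -p-> S0 -p-> S0 -q-> S1 -r-> S0 -q-> S1 -q-> S4 -p-> S4 -r-> S3
After 11 symbols: S3.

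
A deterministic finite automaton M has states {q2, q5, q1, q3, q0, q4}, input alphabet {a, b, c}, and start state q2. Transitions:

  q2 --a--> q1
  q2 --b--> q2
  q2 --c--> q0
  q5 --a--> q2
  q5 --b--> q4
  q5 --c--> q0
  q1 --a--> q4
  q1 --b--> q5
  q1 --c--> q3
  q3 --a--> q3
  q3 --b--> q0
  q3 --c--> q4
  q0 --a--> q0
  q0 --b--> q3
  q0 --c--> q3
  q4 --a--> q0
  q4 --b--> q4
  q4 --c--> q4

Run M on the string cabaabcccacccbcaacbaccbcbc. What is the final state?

q4

start at q2
read 'c': q2 → q0
read 'a': q0 → q0
read 'b': q0 → q3
read 'a': q3 → q3
read 'a': q3 → q3
read 'b': q3 → q0
read 'c': q0 → q3
read 'c': q3 → q4
read 'c': q4 → q4
read 'a': q4 → q0
read 'c': q0 → q3
read 'c': q3 → q4
read 'c': q4 → q4
read 'b': q4 → q4
read 'c': q4 → q4
read 'a': q4 → q0
read 'a': q0 → q0
read 'c': q0 → q3
read 'b': q3 → q0
read 'a': q0 → q0
read 'c': q0 → q3
read 'c': q3 → q4
read 'b': q4 → q4
read 'c': q4 → q4
read 'b': q4 → q4
read 'c': q4 → q4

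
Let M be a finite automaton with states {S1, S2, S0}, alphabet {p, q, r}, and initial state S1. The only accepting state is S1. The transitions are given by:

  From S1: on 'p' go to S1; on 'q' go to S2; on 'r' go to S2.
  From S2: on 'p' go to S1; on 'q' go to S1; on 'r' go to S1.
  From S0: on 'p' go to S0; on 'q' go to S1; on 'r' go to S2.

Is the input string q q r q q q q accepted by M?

No

start at S1
read 'q': S1 → S2
read 'q': S2 → S1
read 'r': S1 → S2
read 'q': S2 → S1
read 'q': S1 → S2
read 'q': S2 → S1
read 'q': S1 → S2
End state S2 is not accepting.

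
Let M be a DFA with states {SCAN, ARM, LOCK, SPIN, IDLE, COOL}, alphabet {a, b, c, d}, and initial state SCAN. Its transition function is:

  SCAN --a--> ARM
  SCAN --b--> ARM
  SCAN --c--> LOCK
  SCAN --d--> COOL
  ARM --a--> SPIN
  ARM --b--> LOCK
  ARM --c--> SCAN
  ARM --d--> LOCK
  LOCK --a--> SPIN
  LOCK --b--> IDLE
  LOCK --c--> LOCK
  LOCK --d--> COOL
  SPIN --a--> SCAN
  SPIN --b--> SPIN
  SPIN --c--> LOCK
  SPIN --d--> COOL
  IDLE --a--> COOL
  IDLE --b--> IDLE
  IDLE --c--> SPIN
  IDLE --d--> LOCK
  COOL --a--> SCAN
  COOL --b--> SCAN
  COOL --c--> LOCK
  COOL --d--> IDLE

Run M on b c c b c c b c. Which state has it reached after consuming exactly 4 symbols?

IDLE

start at SCAN
read 'b': SCAN → ARM
read 'c': ARM → SCAN
read 'c': SCAN → LOCK
read 'b': LOCK → IDLE
After 4 symbols: IDLE.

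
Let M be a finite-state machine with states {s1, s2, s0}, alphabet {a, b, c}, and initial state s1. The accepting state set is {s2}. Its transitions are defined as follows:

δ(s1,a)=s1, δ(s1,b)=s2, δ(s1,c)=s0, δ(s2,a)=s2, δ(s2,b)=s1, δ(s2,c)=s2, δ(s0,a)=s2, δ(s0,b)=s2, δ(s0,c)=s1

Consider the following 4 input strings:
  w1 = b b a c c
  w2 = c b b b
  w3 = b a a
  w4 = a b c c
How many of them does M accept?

w1: Trace: s1 -b-> s2 -b-> s1 -a-> s1 -c-> s0 -c-> s1  → end s1, rejected
w2: Trace: s1 -c-> s0 -b-> s2 -b-> s1 -b-> s2  → end s2, accepted
w3: Trace: s1 -b-> s2 -a-> s2 -a-> s2  → end s2, accepted
w4: Trace: s1 -a-> s1 -b-> s2 -c-> s2 -c-> s2  → end s2, accepted

3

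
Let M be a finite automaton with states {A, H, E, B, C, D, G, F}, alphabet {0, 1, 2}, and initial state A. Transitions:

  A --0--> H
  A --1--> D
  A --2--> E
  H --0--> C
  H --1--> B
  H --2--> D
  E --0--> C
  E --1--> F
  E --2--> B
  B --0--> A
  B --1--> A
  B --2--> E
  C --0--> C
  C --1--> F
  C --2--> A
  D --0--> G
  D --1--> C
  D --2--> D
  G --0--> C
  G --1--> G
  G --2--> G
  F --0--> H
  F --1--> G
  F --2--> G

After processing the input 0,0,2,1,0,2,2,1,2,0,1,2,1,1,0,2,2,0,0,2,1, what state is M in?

start at A
read '0': A → H
read '0': H → C
read '2': C → A
read '1': A → D
read '0': D → G
read '2': G → G
read '2': G → G
read '1': G → G
read '2': G → G
read '0': G → C
read '1': C → F
read '2': F → G
read '1': G → G
read '1': G → G
read '0': G → C
read '2': C → A
read '2': A → E
read '0': E → C
read '0': C → C
read '2': C → A
read '1': A → D

D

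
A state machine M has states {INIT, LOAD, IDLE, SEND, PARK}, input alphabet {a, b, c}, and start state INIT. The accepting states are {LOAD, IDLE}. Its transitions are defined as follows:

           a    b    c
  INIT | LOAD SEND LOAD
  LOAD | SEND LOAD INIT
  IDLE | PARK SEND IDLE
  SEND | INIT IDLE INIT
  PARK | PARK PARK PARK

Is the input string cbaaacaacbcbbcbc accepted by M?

start at INIT
read 'c': INIT → LOAD
read 'b': LOAD → LOAD
read 'a': LOAD → SEND
read 'a': SEND → INIT
read 'a': INIT → LOAD
read 'c': LOAD → INIT
read 'a': INIT → LOAD
read 'a': LOAD → SEND
read 'c': SEND → INIT
read 'b': INIT → SEND
read 'c': SEND → INIT
read 'b': INIT → SEND
read 'b': SEND → IDLE
read 'c': IDLE → IDLE
read 'b': IDLE → SEND
read 'c': SEND → INIT
End state INIT is not accepting.

No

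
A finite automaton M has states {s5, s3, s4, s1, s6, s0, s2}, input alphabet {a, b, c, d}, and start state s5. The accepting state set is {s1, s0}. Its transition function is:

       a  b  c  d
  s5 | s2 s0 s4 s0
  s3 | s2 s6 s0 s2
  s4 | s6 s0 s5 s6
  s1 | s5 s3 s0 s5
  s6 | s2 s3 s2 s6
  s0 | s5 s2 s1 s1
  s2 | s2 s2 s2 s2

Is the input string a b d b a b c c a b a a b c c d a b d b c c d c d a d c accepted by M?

No

Trace: s5 -a-> s2 -b-> s2 -d-> s2 -b-> s2 -a-> s2 -b-> s2 -c-> s2 -c-> s2 -a-> s2 -b-> s2 -a-> s2 -a-> s2 -b-> s2 -c-> s2 -c-> s2 -d-> s2 -a-> s2 -b-> s2 -d-> s2 -b-> s2 -c-> s2 -c-> s2 -d-> s2 -c-> s2 -d-> s2 -a-> s2 -d-> s2 -c-> s2
End state s2 is not accepting.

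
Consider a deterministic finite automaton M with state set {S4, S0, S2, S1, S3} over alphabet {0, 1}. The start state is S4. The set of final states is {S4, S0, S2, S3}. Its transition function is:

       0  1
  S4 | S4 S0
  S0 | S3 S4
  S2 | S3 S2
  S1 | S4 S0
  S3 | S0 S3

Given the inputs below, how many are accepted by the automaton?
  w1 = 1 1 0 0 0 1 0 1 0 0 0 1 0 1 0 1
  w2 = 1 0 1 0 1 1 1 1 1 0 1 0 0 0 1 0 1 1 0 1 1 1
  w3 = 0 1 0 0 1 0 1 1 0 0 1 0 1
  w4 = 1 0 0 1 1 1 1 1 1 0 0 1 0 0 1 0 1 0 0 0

4

w1:
  start at S4
  read '1': S4 → S0
  read '1': S0 → S4
  read '0': S4 → S4
  read '0': S4 → S4
  read '0': S4 → S4
  read '1': S4 → S0
  read '0': S0 → S3
  read '1': S3 → S3
  read '0': S3 → S0
  read '0': S0 → S3
  read '0': S3 → S0
  read '1': S0 → S4
  read '0': S4 → S4
  read '1': S4 → S0
  read '0': S0 → S3
  read '1': S3 → S3
  end S3, accepted
w2:
  start at S4
  read '1': S4 → S0
  read '0': S0 → S3
  read '1': S3 → S3
  read '0': S3 → S0
  read '1': S0 → S4
  read '1': S4 → S0
  read '1': S0 → S4
  read '1': S4 → S0
  read '1': S0 → S4
  read '0': S4 → S4
  read '1': S4 → S0
  read '0': S0 → S3
  read '0': S3 → S0
  read '0': S0 → S3
  read '1': S3 → S3
  read '0': S3 → S0
  read '1': S0 → S4
  read '1': S4 → S0
  read '0': S0 → S3
  read '1': S3 → S3
  read '1': S3 → S3
  read '1': S3 → S3
  end S3, accepted
w3:
  start at S4
  read '0': S4 → S4
  read '1': S4 → S0
  read '0': S0 → S3
  read '0': S3 → S0
  read '1': S0 → S4
  read '0': S4 → S4
  read '1': S4 → S0
  read '1': S0 → S4
  read '0': S4 → S4
  read '0': S4 → S4
  read '1': S4 → S0
  read '0': S0 → S3
  read '1': S3 → S3
  end S3, accepted
w4:
  start at S4
  read '1': S4 → S0
  read '0': S0 → S3
  read '0': S3 → S0
  read '1': S0 → S4
  read '1': S4 → S0
  read '1': S0 → S4
  read '1': S4 → S0
  read '1': S0 → S4
  read '1': S4 → S0
  read '0': S0 → S3
  read '0': S3 → S0
  read '1': S0 → S4
  read '0': S4 → S4
  read '0': S4 → S4
  read '1': S4 → S0
  read '0': S0 → S3
  read '1': S3 → S3
  read '0': S3 → S0
  read '0': S0 → S3
  read '0': S3 → S0
  end S0, accepted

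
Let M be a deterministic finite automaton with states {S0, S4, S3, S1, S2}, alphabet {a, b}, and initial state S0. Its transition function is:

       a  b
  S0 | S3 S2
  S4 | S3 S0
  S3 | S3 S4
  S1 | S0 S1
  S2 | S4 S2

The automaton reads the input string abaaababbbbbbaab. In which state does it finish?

S4

S0 → S3 → S4 → S3 → S3 → S3 → S4 → S3 → S4 → S0 → S2 → S2 → S2 → S2 → S4 → S3 → S4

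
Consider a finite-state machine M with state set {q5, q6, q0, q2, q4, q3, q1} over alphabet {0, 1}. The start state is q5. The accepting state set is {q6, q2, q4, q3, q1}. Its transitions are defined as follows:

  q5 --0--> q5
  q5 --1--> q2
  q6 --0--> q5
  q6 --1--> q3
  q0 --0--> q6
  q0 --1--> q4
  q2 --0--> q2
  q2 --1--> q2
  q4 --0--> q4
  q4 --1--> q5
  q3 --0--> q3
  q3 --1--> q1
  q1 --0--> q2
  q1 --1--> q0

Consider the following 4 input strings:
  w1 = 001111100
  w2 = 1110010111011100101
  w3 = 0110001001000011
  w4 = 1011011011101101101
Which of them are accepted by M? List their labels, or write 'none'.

w1: Trace: q5 -0-> q5 -0-> q5 -1-> q2 -1-> q2 -1-> q2 -1-> q2 -1-> q2 -0-> q2 -0-> q2  → end q2, accepted
w2: Trace: q5 -1-> q2 -1-> q2 -1-> q2 -0-> q2 -0-> q2 -1-> q2 -0-> q2 -1-> q2 -1-> q2 -1-> q2 -0-> q2 -1-> q2 -1-> q2 -1-> q2 -0-> q2 -0-> q2 -1-> q2 -0-> q2 -1-> q2  → end q2, accepted
w3: Trace: q5 -0-> q5 -1-> q2 -1-> q2 -0-> q2 -0-> q2 -0-> q2 -1-> q2 -0-> q2 -0-> q2 -1-> q2 -0-> q2 -0-> q2 -0-> q2 -0-> q2 -1-> q2 -1-> q2  → end q2, accepted
w4: Trace: q5 -1-> q2 -0-> q2 -1-> q2 -1-> q2 -0-> q2 -1-> q2 -1-> q2 -0-> q2 -1-> q2 -1-> q2 -1-> q2 -0-> q2 -1-> q2 -1-> q2 -0-> q2 -1-> q2 -1-> q2 -0-> q2 -1-> q2  → end q2, accepted

w1, w2, w3, w4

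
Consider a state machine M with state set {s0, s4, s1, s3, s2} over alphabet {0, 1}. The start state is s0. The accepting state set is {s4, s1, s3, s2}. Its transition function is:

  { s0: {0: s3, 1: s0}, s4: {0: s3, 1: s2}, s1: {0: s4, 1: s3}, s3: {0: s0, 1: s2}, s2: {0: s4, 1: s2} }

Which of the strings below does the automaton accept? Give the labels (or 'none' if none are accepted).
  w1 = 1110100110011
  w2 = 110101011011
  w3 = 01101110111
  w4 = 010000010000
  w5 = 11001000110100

w1:
  start at s0
  read '1': s0 → s0
  read '1': s0 → s0
  read '1': s0 → s0
  read '0': s0 → s3
  read '1': s3 → s2
  read '0': s2 → s4
  read '0': s4 → s3
  read '1': s3 → s2
  read '1': s2 → s2
  read '0': s2 → s4
  read '0': s4 → s3
  read '1': s3 → s2
  read '1': s2 → s2
  end s2, accepted
w2:
  start at s0
  read '1': s0 → s0
  read '1': s0 → s0
  read '0': s0 → s3
  read '1': s3 → s2
  read '0': s2 → s4
  read '1': s4 → s2
  read '0': s2 → s4
  read '1': s4 → s2
  read '1': s2 → s2
  read '0': s2 → s4
  read '1': s4 → s2
  read '1': s2 → s2
  end s2, accepted
w3:
  start at s0
  read '0': s0 → s3
  read '1': s3 → s2
  read '1': s2 → s2
  read '0': s2 → s4
  read '1': s4 → s2
  read '1': s2 → s2
  read '1': s2 → s2
  read '0': s2 → s4
  read '1': s4 → s2
  read '1': s2 → s2
  read '1': s2 → s2
  end s2, accepted
w4:
  start at s0
  read '0': s0 → s3
  read '1': s3 → s2
  read '0': s2 → s4
  read '0': s4 → s3
  read '0': s3 → s0
  read '0': s0 → s3
  read '0': s3 → s0
  read '1': s0 → s0
  read '0': s0 → s3
  read '0': s3 → s0
  read '0': s0 → s3
  read '0': s3 → s0
  end s0, rejected
w5:
  start at s0
  read '1': s0 → s0
  read '1': s0 → s0
  read '0': s0 → s3
  read '0': s3 → s0
  read '1': s0 → s0
  read '0': s0 → s3
  read '0': s3 → s0
  read '0': s0 → s3
  read '1': s3 → s2
  read '1': s2 → s2
  read '0': s2 → s4
  read '1': s4 → s2
  read '0': s2 → s4
  read '0': s4 → s3
  end s3, accepted

w1, w2, w3, w5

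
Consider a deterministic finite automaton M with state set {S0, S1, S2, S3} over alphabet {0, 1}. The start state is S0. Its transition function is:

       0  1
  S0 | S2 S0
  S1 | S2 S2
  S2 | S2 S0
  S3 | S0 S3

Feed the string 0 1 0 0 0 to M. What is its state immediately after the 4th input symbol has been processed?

Trace: S0 -0-> S2 -1-> S0 -0-> S2 -0-> S2
After 4 symbols: S2.

S2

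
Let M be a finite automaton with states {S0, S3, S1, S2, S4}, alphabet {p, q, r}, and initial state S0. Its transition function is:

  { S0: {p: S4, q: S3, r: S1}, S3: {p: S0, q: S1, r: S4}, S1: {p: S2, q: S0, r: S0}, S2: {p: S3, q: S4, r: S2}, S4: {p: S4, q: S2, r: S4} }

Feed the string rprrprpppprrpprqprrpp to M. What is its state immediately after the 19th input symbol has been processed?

S4

S0 → S1 → S2 → S2 → S2 → S3 → S4 → S4 → S4 → S4 → S4 → S4 → S4 → S4 → S4 → S4 → S2 → S3 → S4 → S4
After 19 symbols: S4.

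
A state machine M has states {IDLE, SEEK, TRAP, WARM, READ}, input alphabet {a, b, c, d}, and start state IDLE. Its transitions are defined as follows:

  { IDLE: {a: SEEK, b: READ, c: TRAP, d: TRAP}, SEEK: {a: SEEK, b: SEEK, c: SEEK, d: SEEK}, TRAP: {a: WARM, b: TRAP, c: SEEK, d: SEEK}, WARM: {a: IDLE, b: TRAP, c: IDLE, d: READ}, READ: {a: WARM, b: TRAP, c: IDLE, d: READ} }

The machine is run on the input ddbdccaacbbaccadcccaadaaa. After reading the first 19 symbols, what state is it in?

SEEK

start at IDLE
read 'd': IDLE → TRAP
read 'd': TRAP → SEEK
read 'b': SEEK → SEEK
read 'd': SEEK → SEEK
read 'c': SEEK → SEEK
read 'c': SEEK → SEEK
read 'a': SEEK → SEEK
read 'a': SEEK → SEEK
read 'c': SEEK → SEEK
read 'b': SEEK → SEEK
read 'b': SEEK → SEEK
read 'a': SEEK → SEEK
read 'c': SEEK → SEEK
read 'c': SEEK → SEEK
read 'a': SEEK → SEEK
read 'd': SEEK → SEEK
read 'c': SEEK → SEEK
read 'c': SEEK → SEEK
read 'c': SEEK → SEEK
After 19 symbols: SEEK.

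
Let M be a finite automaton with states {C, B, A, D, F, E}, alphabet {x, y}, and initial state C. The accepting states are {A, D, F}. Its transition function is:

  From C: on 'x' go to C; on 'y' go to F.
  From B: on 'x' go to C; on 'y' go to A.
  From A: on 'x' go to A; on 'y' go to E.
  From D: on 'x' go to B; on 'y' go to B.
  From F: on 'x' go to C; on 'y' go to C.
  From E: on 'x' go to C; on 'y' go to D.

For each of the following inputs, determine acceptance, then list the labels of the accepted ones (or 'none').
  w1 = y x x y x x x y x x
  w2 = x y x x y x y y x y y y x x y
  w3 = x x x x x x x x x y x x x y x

w2

w1: Trace: C -y-> F -x-> C -x-> C -y-> F -x-> C -x-> C -x-> C -y-> F -x-> C -x-> C  → end C, rejected
w2: Trace: C -x-> C -y-> F -x-> C -x-> C -y-> F -x-> C -y-> F -y-> C -x-> C -y-> F -y-> C -y-> F -x-> C -x-> C -y-> F  → end F, accepted
w3: Trace: C -x-> C -x-> C -x-> C -x-> C -x-> C -x-> C -x-> C -x-> C -x-> C -y-> F -x-> C -x-> C -x-> C -y-> F -x-> C  → end C, rejected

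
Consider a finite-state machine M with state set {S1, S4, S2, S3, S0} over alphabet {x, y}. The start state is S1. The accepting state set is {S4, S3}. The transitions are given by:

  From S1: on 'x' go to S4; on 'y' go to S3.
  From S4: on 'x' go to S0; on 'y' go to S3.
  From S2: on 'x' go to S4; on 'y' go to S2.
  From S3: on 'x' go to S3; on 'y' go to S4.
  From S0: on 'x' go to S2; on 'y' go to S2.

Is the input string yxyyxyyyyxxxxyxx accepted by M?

Trace: S1 -y-> S3 -x-> S3 -y-> S4 -y-> S3 -x-> S3 -y-> S4 -y-> S3 -y-> S4 -y-> S3 -x-> S3 -x-> S3 -x-> S3 -x-> S3 -y-> S4 -x-> S0 -x-> S2
End state S2 is not accepting.

No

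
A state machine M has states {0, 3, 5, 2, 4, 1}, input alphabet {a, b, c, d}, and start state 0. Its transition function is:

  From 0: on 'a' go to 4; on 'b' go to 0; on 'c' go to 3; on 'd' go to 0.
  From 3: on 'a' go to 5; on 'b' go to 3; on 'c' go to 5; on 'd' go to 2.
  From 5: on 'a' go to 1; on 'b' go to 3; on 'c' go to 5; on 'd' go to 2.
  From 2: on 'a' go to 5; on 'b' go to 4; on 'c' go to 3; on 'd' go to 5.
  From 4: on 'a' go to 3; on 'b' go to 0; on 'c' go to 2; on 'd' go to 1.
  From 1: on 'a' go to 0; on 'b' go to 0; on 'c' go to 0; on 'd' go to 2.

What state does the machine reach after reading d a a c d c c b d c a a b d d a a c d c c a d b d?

start at 0
read 'd': 0 → 0
read 'a': 0 → 4
read 'a': 4 → 3
read 'c': 3 → 5
read 'd': 5 → 2
read 'c': 2 → 3
read 'c': 3 → 5
read 'b': 5 → 3
read 'd': 3 → 2
read 'c': 2 → 3
read 'a': 3 → 5
read 'a': 5 → 1
read 'b': 1 → 0
read 'd': 0 → 0
read 'd': 0 → 0
read 'a': 0 → 4
read 'a': 4 → 3
read 'c': 3 → 5
read 'd': 5 → 2
read 'c': 2 → 3
read 'c': 3 → 5
read 'a': 5 → 1
read 'd': 1 → 2
read 'b': 2 → 4
read 'd': 4 → 1

1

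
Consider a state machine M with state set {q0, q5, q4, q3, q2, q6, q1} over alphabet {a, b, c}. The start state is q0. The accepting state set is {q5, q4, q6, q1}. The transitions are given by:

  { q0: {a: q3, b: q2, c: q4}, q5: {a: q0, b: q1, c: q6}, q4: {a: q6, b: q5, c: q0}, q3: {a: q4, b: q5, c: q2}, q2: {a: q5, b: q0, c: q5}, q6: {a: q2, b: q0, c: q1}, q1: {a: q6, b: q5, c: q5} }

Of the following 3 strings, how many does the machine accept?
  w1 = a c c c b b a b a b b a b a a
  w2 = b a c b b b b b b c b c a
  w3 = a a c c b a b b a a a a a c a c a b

0

w1:
  start at q0
  read 'a': q0 → q3
  read 'c': q3 → q2
  read 'c': q2 → q5
  read 'c': q5 → q6
  read 'b': q6 → q0
  read 'b': q0 → q2
  read 'a': q2 → q5
  read 'b': q5 → q1
  read 'a': q1 → q6
  read 'b': q6 → q0
  read 'b': q0 → q2
  read 'a': q2 → q5
  read 'b': q5 → q1
  read 'a': q1 → q6
  read 'a': q6 → q2
  end q2, rejected
w2:
  start at q0
  read 'b': q0 → q2
  read 'a': q2 → q5
  read 'c': q5 → q6
  read 'b': q6 → q0
  read 'b': q0 → q2
  read 'b': q2 → q0
  read 'b': q0 → q2
  read 'b': q2 → q0
  read 'b': q0 → q2
  read 'c': q2 → q5
  read 'b': q5 → q1
  read 'c': q1 → q5
  read 'a': q5 → q0
  end q0, rejected
w3:
  start at q0
  read 'a': q0 → q3
  read 'a': q3 → q4
  read 'c': q4 → q0
  read 'c': q0 → q4
  read 'b': q4 → q5
  read 'a': q5 → q0
  read 'b': q0 → q2
  read 'b': q2 → q0
  read 'a': q0 → q3
  read 'a': q3 → q4
  read 'a': q4 → q6
  read 'a': q6 → q2
  read 'a': q2 → q5
  read 'c': q5 → q6
  read 'a': q6 → q2
  read 'c': q2 → q5
  read 'a': q5 → q0
  read 'b': q0 → q2
  end q2, rejected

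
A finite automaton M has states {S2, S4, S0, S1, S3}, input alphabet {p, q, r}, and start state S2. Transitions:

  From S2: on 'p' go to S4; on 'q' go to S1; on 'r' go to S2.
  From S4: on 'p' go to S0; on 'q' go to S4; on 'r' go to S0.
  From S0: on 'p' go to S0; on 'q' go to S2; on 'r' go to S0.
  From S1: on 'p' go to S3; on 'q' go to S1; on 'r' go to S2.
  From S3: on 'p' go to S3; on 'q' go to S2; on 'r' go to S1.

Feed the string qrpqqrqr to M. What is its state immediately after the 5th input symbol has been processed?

S4

Trace: S2 -q-> S1 -r-> S2 -p-> S4 -q-> S4 -q-> S4
After 5 symbols: S4.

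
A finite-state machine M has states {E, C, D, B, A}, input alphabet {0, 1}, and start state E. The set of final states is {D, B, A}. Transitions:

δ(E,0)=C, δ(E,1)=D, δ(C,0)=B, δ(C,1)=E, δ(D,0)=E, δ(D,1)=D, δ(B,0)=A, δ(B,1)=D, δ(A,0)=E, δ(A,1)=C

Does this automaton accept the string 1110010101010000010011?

start at E
read '1': E → D
read '1': D → D
read '1': D → D
read '0': D → E
read '0': E → C
read '1': C → E
read '0': E → C
read '1': C → E
read '0': E → C
read '1': C → E
read '0': E → C
read '1': C → E
read '0': E → C
read '0': C → B
read '0': B → A
read '0': A → E
read '0': E → C
read '1': C → E
read '0': E → C
read '0': C → B
read '1': B → D
read '1': D → D
End state D is accepting.

Yes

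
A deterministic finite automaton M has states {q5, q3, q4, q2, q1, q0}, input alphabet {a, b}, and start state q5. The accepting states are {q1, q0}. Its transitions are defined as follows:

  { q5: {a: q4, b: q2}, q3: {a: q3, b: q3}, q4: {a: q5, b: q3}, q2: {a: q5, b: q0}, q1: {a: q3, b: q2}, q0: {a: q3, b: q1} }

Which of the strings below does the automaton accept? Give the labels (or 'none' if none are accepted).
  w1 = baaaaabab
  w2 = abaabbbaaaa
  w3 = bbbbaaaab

none

w1:
  start at q5
  read 'b': q5 → q2
  read 'a': q2 → q5
  read 'a': q5 → q4
  read 'a': q4 → q5
  read 'a': q5 → q4
  read 'a': q4 → q5
  read 'b': q5 → q2
  read 'a': q2 → q5
  read 'b': q5 → q2
  end q2, rejected
w2:
  start at q5
  read 'a': q5 → q4
  read 'b': q4 → q3
  read 'a': q3 → q3
  read 'a': q3 → q3
  read 'b': q3 → q3
  read 'b': q3 → q3
  read 'b': q3 → q3
  read 'a': q3 → q3
  read 'a': q3 → q3
  read 'a': q3 → q3
  read 'a': q3 → q3
  end q3, rejected
w3:
  start at q5
  read 'b': q5 → q2
  read 'b': q2 → q0
  read 'b': q0 → q1
  read 'b': q1 → q2
  read 'a': q2 → q5
  read 'a': q5 → q4
  read 'a': q4 → q5
  read 'a': q5 → q4
  read 'b': q4 → q3
  end q3, rejected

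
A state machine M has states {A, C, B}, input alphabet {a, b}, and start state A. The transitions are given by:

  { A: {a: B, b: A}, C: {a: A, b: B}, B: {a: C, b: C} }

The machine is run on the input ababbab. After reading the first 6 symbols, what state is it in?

start at A
read 'a': A → B
read 'b': B → C
read 'a': C → A
read 'b': A → A
read 'b': A → A
read 'a': A → B
After 6 symbols: B.

B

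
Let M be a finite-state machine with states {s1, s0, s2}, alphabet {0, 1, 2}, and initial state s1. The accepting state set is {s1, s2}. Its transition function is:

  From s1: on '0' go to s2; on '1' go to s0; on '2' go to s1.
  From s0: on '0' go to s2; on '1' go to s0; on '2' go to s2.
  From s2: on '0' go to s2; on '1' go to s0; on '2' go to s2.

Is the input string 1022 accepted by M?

s1 → s0 → s2 → s2 → s2
End state s2 is accepting.

Yes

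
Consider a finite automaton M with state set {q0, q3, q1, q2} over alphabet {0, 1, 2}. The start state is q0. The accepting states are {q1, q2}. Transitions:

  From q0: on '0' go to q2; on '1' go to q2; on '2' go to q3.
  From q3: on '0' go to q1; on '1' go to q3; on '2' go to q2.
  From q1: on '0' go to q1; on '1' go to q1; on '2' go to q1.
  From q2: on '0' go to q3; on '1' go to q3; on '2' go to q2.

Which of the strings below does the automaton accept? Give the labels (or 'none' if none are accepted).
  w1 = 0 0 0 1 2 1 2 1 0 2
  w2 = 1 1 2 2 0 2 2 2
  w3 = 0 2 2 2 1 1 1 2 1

w1, w2

w1: q0 → q2 → q3 → q1 → q1 → q1 → q1 → q1 → q1 → q1 → q1  → end q1, accepted
w2: q0 → q2 → q3 → q2 → q2 → q3 → q2 → q2 → q2  → end q2, accepted
w3: q0 → q2 → q2 → q2 → q2 → q3 → q3 → q3 → q2 → q3  → end q3, rejected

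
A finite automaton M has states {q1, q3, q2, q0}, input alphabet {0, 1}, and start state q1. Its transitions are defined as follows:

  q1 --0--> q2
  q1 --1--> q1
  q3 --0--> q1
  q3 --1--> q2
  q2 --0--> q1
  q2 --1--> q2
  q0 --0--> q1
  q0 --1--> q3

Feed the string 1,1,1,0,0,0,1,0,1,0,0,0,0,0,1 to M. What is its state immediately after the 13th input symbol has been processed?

start at q1
read '1': q1 → q1
read '1': q1 → q1
read '1': q1 → q1
read '0': q1 → q2
read '0': q2 → q1
read '0': q1 → q2
read '1': q2 → q2
read '0': q2 → q1
read '1': q1 → q1
read '0': q1 → q2
read '0': q2 → q1
read '0': q1 → q2
read '0': q2 → q1
After 13 symbols: q1.

q1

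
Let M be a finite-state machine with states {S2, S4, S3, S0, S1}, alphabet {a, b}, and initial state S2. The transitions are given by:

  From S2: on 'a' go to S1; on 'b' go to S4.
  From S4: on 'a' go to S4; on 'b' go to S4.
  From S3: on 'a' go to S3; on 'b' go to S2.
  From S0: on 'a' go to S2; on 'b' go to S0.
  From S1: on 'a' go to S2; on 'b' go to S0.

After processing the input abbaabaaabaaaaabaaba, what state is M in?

start at S2
read 'a': S2 → S1
read 'b': S1 → S0
read 'b': S0 → S0
read 'a': S0 → S2
read 'a': S2 → S1
read 'b': S1 → S0
read 'a': S0 → S2
read 'a': S2 → S1
read 'a': S1 → S2
read 'b': S2 → S4
read 'a': S4 → S4
read 'a': S4 → S4
read 'a': S4 → S4
read 'a': S4 → S4
read 'a': S4 → S4
read 'b': S4 → S4
read 'a': S4 → S4
read 'a': S4 → S4
read 'b': S4 → S4
read 'a': S4 → S4

S4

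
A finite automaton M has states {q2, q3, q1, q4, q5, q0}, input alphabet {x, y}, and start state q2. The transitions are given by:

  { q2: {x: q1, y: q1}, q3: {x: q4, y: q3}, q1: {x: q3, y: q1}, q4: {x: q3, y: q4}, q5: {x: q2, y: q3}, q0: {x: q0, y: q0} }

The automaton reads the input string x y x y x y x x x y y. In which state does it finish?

q3

q2 → q1 → q1 → q3 → q3 → q4 → q4 → q3 → q4 → q3 → q3 → q3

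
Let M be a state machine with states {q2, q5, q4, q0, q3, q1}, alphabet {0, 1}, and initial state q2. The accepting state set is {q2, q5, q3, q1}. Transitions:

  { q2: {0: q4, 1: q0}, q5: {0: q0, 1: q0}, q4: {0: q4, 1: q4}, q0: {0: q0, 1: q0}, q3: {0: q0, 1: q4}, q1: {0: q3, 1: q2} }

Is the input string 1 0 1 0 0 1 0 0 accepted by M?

start at q2
read '1': q2 → q0
read '0': q0 → q0
read '1': q0 → q0
read '0': q0 → q0
read '0': q0 → q0
read '1': q0 → q0
read '0': q0 → q0
read '0': q0 → q0
End state q0 is not accepting.

No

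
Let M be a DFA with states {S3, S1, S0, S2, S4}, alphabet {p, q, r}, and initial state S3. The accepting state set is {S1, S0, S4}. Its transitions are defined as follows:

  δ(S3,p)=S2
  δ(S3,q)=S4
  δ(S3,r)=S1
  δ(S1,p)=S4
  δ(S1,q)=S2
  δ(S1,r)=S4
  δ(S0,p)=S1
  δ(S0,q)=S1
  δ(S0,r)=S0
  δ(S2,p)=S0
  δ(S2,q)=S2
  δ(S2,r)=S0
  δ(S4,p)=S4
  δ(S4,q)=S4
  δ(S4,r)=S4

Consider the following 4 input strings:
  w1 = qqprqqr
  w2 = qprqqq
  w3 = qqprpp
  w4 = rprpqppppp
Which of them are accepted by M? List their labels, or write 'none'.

w1, w2, w3, w4

w1:
  start at S3
  read 'q': S3 → S4
  read 'q': S4 → S4
  read 'p': S4 → S4
  read 'r': S4 → S4
  read 'q': S4 → S4
  read 'q': S4 → S4
  read 'r': S4 → S4
  end S4, accepted
w2:
  start at S3
  read 'q': S3 → S4
  read 'p': S4 → S4
  read 'r': S4 → S4
  read 'q': S4 → S4
  read 'q': S4 → S4
  read 'q': S4 → S4
  end S4, accepted
w3:
  start at S3
  read 'q': S3 → S4
  read 'q': S4 → S4
  read 'p': S4 → S4
  read 'r': S4 → S4
  read 'p': S4 → S4
  read 'p': S4 → S4
  end S4, accepted
w4:
  start at S3
  read 'r': S3 → S1
  read 'p': S1 → S4
  read 'r': S4 → S4
  read 'p': S4 → S4
  read 'q': S4 → S4
  read 'p': S4 → S4
  read 'p': S4 → S4
  read 'p': S4 → S4
  read 'p': S4 → S4
  read 'p': S4 → S4
  end S4, accepted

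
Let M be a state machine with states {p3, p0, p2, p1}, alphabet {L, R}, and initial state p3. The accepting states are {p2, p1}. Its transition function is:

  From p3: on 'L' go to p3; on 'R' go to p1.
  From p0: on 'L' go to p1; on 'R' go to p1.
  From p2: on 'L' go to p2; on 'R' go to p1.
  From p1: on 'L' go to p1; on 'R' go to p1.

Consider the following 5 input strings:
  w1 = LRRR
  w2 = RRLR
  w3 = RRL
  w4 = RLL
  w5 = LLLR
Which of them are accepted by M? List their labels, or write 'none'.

w1, w2, w3, w4, w5

w1: p3 → p3 → p1 → p1 → p1  → end p1, accepted
w2: p3 → p1 → p1 → p1 → p1  → end p1, accepted
w3: p3 → p1 → p1 → p1  → end p1, accepted
w4: p3 → p1 → p1 → p1  → end p1, accepted
w5: p3 → p3 → p3 → p3 → p1  → end p1, accepted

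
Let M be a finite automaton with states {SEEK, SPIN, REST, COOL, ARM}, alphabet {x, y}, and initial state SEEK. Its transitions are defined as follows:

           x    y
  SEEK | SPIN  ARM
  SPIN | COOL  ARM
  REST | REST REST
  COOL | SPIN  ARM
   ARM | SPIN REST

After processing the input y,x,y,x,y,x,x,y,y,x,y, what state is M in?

SEEK → ARM → SPIN → ARM → SPIN → ARM → SPIN → COOL → ARM → REST → REST → REST

REST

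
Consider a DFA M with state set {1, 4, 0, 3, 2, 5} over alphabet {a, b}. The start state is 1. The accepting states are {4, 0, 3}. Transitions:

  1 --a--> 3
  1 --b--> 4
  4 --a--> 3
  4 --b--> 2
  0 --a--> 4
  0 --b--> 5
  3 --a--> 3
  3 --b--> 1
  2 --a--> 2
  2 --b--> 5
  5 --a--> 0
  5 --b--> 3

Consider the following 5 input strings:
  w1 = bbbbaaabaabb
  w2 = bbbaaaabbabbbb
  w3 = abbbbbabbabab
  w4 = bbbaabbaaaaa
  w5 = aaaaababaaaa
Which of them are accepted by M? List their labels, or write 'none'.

w1: 1 → 4 → 2 → 5 → 3 → 3 → 3 → 3 → 1 → 3 → 3 → 1 → 4  → end 4, accepted
w2: 1 → 4 → 2 → 5 → 0 → 4 → 3 → 3 → 1 → 4 → 3 → 1 → 4 → 2 → 5  → end 5, rejected
w3: 1 → 3 → 1 → 4 → 2 → 5 → 3 → 3 → 1 → 4 → 3 → 1 → 3 → 1  → end 1, rejected
w4: 1 → 4 → 2 → 5 → 0 → 4 → 2 → 5 → 0 → 4 → 3 → 3 → 3  → end 3, accepted
w5: 1 → 3 → 3 → 3 → 3 → 3 → 1 → 3 → 1 → 3 → 3 → 3 → 3  → end 3, accepted

w1, w4, w5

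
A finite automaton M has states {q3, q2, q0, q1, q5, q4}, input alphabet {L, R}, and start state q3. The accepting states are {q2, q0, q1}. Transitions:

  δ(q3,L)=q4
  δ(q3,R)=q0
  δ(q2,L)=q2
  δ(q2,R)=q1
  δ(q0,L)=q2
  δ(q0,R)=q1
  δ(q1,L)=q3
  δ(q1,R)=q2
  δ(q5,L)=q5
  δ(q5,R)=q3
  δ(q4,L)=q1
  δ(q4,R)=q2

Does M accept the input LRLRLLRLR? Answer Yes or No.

q3 → q4 → q2 → q2 → q1 → q3 → q4 → q2 → q2 → q1
End state q1 is accepting.

Yes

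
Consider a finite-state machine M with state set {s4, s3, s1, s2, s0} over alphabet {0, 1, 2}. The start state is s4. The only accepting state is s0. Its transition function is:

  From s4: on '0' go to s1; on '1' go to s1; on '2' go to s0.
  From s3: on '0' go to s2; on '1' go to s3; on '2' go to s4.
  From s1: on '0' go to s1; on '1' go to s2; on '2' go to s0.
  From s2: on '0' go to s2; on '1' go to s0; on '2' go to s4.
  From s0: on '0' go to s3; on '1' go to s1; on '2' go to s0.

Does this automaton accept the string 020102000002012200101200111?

No

s4 → s1 → s0 → s3 → s3 → s2 → s4 → s1 → s1 → s1 → s1 → s1 → s0 → s3 → s3 → s4 → s0 → s3 → s2 → s0 → s3 → s3 → s4 → s1 → s1 → s2 → s0 → s1
End state s1 is not accepting.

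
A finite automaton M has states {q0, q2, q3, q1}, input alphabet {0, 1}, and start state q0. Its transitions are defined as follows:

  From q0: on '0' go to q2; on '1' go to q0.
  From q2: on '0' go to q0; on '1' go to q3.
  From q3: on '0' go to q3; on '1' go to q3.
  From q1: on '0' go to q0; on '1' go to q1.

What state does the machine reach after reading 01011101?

Trace: q0 -0-> q2 -1-> q3 -0-> q3 -1-> q3 -1-> q3 -1-> q3 -0-> q3 -1-> q3

q3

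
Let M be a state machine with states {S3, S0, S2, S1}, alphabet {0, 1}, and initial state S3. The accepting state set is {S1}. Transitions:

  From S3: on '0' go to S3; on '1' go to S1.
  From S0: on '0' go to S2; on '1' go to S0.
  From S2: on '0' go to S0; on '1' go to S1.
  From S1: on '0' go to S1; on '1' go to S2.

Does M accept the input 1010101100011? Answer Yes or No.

start at S3
read '1': S3 → S1
read '0': S1 → S1
read '1': S1 → S2
read '0': S2 → S0
read '1': S0 → S0
read '0': S0 → S2
read '1': S2 → S1
read '1': S1 → S2
read '0': S2 → S0
read '0': S0 → S2
read '0': S2 → S0
read '1': S0 → S0
read '1': S0 → S0
End state S0 is not accepting.

No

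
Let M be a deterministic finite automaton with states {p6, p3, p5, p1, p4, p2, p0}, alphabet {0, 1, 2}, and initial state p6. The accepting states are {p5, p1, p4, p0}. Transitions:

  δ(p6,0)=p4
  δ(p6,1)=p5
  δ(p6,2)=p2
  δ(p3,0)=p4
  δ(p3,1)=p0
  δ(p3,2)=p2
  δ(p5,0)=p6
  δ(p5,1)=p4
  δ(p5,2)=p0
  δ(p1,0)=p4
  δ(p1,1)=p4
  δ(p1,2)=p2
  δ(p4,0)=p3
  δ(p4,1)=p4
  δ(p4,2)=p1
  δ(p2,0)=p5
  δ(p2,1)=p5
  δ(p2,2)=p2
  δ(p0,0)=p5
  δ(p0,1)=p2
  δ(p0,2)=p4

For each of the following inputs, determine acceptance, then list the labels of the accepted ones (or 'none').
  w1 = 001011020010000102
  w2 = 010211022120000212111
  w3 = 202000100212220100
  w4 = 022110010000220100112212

w1: Trace: p6 -0-> p4 -0-> p3 -1-> p0 -0-> p5 -1-> p4 -1-> p4 -0-> p3 -2-> p2 -0-> p5 -0-> p6 -1-> p5 -0-> p6 -0-> p4 -0-> p3 -0-> p4 -1-> p4 -0-> p3 -2-> p2  → end p2, rejected
w2: Trace: p6 -0-> p4 -1-> p4 -0-> p3 -2-> p2 -1-> p5 -1-> p4 -0-> p3 -2-> p2 -2-> p2 -1-> p5 -2-> p0 -0-> p5 -0-> p6 -0-> p4 -0-> p3 -2-> p2 -1-> p5 -2-> p0 -1-> p2 -1-> p5 -1-> p4  → end p4, accepted
w3: Trace: p6 -2-> p2 -0-> p5 -2-> p0 -0-> p5 -0-> p6 -0-> p4 -1-> p4 -0-> p3 -0-> p4 -2-> p1 -1-> p4 -2-> p1 -2-> p2 -2-> p2 -0-> p5 -1-> p4 -0-> p3 -0-> p4  → end p4, accepted
w4: Trace: p6 -0-> p4 -2-> p1 -2-> p2 -1-> p5 -1-> p4 -0-> p3 -0-> p4 -1-> p4 -0-> p3 -0-> p4 -0-> p3 -0-> p4 -2-> p1 -2-> p2 -0-> p5 -1-> p4 -0-> p3 -0-> p4 -1-> p4 -1-> p4 -2-> p1 -2-> p2 -1-> p5 -2-> p0  → end p0, accepted

w2, w3, w4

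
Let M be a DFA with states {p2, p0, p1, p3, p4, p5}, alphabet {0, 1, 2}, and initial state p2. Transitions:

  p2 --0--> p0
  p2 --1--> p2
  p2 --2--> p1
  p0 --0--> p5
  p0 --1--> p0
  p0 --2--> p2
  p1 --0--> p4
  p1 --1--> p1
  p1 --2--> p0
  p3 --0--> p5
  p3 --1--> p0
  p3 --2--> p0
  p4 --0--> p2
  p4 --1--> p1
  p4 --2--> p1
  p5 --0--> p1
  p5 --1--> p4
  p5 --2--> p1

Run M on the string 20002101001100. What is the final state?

p2

Trace: p2 -2-> p1 -0-> p4 -0-> p2 -0-> p0 -2-> p2 -1-> p2 -0-> p0 -1-> p0 -0-> p5 -0-> p1 -1-> p1 -1-> p1 -0-> p4 -0-> p2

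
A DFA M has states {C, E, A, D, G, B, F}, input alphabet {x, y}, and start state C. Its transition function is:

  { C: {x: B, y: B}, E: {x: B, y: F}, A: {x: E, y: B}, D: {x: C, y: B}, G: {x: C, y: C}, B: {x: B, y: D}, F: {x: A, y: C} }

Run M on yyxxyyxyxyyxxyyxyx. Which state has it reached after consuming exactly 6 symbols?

Trace: C -y-> B -y-> D -x-> C -x-> B -y-> D -y-> B
After 6 symbols: B.

B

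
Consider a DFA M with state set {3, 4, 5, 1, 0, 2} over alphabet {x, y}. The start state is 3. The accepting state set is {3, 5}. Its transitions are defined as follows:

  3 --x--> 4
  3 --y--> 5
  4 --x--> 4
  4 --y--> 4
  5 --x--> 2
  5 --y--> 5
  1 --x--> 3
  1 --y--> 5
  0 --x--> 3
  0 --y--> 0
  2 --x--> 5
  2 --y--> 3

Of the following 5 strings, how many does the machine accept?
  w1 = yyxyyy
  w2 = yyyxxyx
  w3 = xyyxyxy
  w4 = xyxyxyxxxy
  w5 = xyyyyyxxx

1

w1:
  start at 3
  read 'y': 3 → 5
  read 'y': 5 → 5
  read 'x': 5 → 2
  read 'y': 2 → 3
  read 'y': 3 → 5
  read 'y': 5 → 5
  end 5, accepted
w2:
  start at 3
  read 'y': 3 → 5
  read 'y': 5 → 5
  read 'y': 5 → 5
  read 'x': 5 → 2
  read 'x': 2 → 5
  read 'y': 5 → 5
  read 'x': 5 → 2
  end 2, rejected
w3:
  start at 3
  read 'x': 3 → 4
  read 'y': 4 → 4
  read 'y': 4 → 4
  read 'x': 4 → 4
  read 'y': 4 → 4
  read 'x': 4 → 4
  read 'y': 4 → 4
  end 4, rejected
w4:
  start at 3
  read 'x': 3 → 4
  read 'y': 4 → 4
  read 'x': 4 → 4
  read 'y': 4 → 4
  read 'x': 4 → 4
  read 'y': 4 → 4
  read 'x': 4 → 4
  read 'x': 4 → 4
  read 'x': 4 → 4
  read 'y': 4 → 4
  end 4, rejected
w5:
  start at 3
  read 'x': 3 → 4
  read 'y': 4 → 4
  read 'y': 4 → 4
  read 'y': 4 → 4
  read 'y': 4 → 4
  read 'y': 4 → 4
  read 'x': 4 → 4
  read 'x': 4 → 4
  read 'x': 4 → 4
  end 4, rejected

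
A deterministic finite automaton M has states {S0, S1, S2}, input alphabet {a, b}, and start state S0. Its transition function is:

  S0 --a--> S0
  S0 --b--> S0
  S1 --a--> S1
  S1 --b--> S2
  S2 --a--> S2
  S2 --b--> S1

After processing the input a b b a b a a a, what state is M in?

S0

start at S0
read 'a': S0 → S0
read 'b': S0 → S0
read 'b': S0 → S0
read 'a': S0 → S0
read 'b': S0 → S0
read 'a': S0 → S0
read 'a': S0 → S0
read 'a': S0 → S0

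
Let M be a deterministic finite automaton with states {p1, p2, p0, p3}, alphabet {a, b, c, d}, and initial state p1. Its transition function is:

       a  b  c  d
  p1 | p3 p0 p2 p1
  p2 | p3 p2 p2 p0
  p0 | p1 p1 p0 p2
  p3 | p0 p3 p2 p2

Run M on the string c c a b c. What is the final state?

p2

Trace: p1 -c-> p2 -c-> p2 -a-> p3 -b-> p3 -c-> p2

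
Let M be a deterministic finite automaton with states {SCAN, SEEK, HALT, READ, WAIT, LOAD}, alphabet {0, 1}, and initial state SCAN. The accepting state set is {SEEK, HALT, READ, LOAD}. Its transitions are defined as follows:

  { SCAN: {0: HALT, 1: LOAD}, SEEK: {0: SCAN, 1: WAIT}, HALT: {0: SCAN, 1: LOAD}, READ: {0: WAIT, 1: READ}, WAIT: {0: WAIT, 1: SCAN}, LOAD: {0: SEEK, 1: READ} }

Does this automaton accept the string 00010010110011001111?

start at SCAN
read '0': SCAN → HALT
read '0': HALT → SCAN
read '0': SCAN → HALT
read '1': HALT → LOAD
read '0': LOAD → SEEK
read '0': SEEK → SCAN
read '1': SCAN → LOAD
read '0': LOAD → SEEK
read '1': SEEK → WAIT
read '1': WAIT → SCAN
read '0': SCAN → HALT
read '0': HALT → SCAN
read '1': SCAN → LOAD
read '1': LOAD → READ
read '0': READ → WAIT
read '0': WAIT → WAIT
read '1': WAIT → SCAN
read '1': SCAN → LOAD
read '1': LOAD → READ
read '1': READ → READ
End state READ is accepting.

Yes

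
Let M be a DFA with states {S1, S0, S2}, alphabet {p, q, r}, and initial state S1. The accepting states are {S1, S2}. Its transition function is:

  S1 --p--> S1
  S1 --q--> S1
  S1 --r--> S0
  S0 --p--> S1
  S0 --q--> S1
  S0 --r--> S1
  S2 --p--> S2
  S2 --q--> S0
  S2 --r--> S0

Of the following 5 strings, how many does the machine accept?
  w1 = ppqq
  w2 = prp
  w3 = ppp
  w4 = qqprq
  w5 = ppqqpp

5

w1: Trace: S1 -p-> S1 -p-> S1 -q-> S1 -q-> S1  → end S1, accepted
w2: Trace: S1 -p-> S1 -r-> S0 -p-> S1  → end S1, accepted
w3: Trace: S1 -p-> S1 -p-> S1 -p-> S1  → end S1, accepted
w4: Trace: S1 -q-> S1 -q-> S1 -p-> S1 -r-> S0 -q-> S1  → end S1, accepted
w5: Trace: S1 -p-> S1 -p-> S1 -q-> S1 -q-> S1 -p-> S1 -p-> S1  → end S1, accepted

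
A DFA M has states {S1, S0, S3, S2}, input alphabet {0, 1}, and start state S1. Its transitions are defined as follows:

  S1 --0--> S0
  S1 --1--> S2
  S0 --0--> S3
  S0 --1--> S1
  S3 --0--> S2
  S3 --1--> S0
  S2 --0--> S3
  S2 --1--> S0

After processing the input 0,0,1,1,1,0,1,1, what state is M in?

S1

S1 → S0 → S3 → S0 → S1 → S2 → S3 → S0 → S1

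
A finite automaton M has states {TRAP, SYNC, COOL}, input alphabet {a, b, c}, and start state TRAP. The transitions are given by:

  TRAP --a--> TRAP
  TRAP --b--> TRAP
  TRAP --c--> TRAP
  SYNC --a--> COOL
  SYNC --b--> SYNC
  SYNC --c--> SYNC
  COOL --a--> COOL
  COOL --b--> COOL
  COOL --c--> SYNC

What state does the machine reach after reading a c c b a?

TRAP → TRAP → TRAP → TRAP → TRAP → TRAP

TRAP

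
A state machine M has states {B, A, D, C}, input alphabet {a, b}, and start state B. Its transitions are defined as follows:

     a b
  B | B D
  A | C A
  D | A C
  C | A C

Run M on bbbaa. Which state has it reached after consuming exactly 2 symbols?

C

Trace: B -b-> D -b-> C
After 2 symbols: C.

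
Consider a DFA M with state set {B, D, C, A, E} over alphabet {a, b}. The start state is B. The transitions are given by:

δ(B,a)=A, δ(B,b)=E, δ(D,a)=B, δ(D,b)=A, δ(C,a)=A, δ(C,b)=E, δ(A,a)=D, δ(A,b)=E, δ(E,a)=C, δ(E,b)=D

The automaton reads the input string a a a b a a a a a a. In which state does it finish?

D

B → A → D → B → E → C → A → D → B → A → D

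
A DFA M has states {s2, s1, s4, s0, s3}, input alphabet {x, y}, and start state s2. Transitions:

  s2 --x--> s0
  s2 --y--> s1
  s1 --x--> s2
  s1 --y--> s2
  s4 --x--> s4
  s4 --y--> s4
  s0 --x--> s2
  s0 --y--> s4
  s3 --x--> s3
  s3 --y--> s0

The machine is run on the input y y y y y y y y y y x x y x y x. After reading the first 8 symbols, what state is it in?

start at s2
read 'y': s2 → s1
read 'y': s1 → s2
read 'y': s2 → s1
read 'y': s1 → s2
read 'y': s2 → s1
read 'y': s1 → s2
read 'y': s2 → s1
read 'y': s1 → s2
After 8 symbols: s2.

s2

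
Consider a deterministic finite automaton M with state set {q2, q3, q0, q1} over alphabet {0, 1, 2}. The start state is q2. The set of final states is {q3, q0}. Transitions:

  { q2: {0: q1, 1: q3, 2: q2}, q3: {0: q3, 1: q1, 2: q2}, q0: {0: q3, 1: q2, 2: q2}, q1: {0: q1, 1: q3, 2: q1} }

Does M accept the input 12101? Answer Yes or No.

No

Trace: q2 -1-> q3 -2-> q2 -1-> q3 -0-> q3 -1-> q1
End state q1 is not accepting.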